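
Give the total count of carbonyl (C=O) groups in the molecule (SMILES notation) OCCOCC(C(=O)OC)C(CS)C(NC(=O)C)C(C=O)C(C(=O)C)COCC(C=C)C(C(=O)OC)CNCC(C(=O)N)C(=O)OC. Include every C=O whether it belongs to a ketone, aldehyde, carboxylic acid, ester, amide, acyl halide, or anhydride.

CH(COOCH3): ester, 1 C=O (running total 1).
CH(NHCOCH3): amide, 1 C=O (running total 2).
CH(CHO): aldehyde, 1 C=O (running total 3).
CH(COCH3): ketone, 1 C=O (running total 4).
CH(COOCH3): ester, 1 C=O (running total 5).
CH(CONH2): amide, 1 C=O (running total 6).
COOCH3: ester, 1 C=O (running total 7).

7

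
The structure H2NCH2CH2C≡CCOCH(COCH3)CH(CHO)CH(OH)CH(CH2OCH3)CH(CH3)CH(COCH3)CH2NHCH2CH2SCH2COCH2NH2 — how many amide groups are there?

0

Working along the chain:
  H2NCH2: –NH2 on an sp³ carbon with no adjacent C=O → amine.
  C≡C: C≡C triple bond → alkyne.
  CO: –C(=O)– with carbon on both sides → ketone.
  CH(COCH3): pendant –COCH3: carbonyl C bonded to two carbons → ketone.
  CH(CHO): pendant –CHO: carbonyl C bonded to C and H → aldehyde.
  CH(OH): –OH on an sp³ carbon → alcohol (secondary).
  CH(CH2OCH3): pendant –CH2OCH3: C–O–C linkage → ether.
  CH(COCH3): pendant –COCH3: carbonyl C bonded to two carbons → ketone.
  CH2NHCH2: C–N–C with sp³ carbons and no adjacent C=O → amine (secondary).
  CH2SCH2: C–S–C linkage → sulfide (thioether).
  CO: –C(=O)– with carbon on both sides → ketone.
  CH2NH2: –NH2 on an sp³ carbon with no adjacent C=O → amine.
No segment is a amide: H2NCH2 is amine, not amide; CH2NHCH2 is amine, not amide; CH2NH2 is amine, not amide. → 0.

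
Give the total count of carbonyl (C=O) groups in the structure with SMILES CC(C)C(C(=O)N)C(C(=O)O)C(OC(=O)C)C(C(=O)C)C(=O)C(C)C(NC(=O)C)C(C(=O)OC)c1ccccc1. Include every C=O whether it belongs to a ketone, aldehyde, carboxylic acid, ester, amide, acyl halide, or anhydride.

7

CH(CONH2): amide, 1 C=O (running total 1).
CH(COOH): carboxylic acid, 1 C=O (running total 2).
CH(OCOCH3): ester, 1 C=O (running total 3).
CH(COCH3): ketone, 1 C=O (running total 4).
CO: ketone, 1 C=O (running total 5).
CH(NHCOCH3): amide, 1 C=O (running total 6).
CH(COOCH3): ester, 1 C=O (running total 7).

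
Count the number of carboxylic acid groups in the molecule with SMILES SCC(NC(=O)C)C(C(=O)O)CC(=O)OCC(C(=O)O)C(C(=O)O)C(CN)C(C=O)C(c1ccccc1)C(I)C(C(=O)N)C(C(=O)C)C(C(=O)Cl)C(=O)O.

Reading the structure from left to right:
  HSCH2: –SH on an sp³ carbon → thiol.
  CH(NHCOCH3): pendant –NHC(=O)CH3: N bonded to a carbonyl → amide (not amine).
  CH(COOH): pendant –COOH: carbonyl C bonded to C and –OH → carboxylic acid.
  CH2COOCH2: –C(=O)–O–C with C on the carbonyl side → ester.
  CH(COOH): pendant –COOH: carbonyl C bonded to C and –OH → carboxylic acid.
  CH(COOH): pendant –COOH: carbonyl C bonded to C and –OH → carboxylic acid.
  CH(CH2NH2): pendant –CH2NH2: N on sp³ C, no adjacent C=O → amine.
  CH(CHO): pendant –CHO: carbonyl C bonded to C and H → aldehyde.
  CH(C6H5): pendant –C6H5: benzene ring → arene.
  CH(I): halogen on an sp³ carbon → alkyl halide.
  CH(CONH2): pendant –CONH2: carbonyl C bonded to C and N → amide.
  CH(COCH3): pendant –COCH3: carbonyl C bonded to two carbons → ketone.
  CH(COCl): pendant –C(=O)X: carbonyl C bonded to C and halogen → acyl halide.
  COOH: –COOH: carbonyl C bonded to –OH and C → carboxylic acid (the –OH is not a separate alcohol).
Carboxylic acid appears at: CH(COOH), CH(COOH), CH(COOH), COOH → 4.

4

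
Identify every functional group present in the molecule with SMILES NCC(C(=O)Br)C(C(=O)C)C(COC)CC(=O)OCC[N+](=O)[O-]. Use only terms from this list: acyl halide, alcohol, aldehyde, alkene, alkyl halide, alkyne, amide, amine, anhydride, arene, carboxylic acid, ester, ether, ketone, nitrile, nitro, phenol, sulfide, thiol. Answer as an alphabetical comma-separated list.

Working along the chain:
  H2NCH2: –NH2 on an sp³ carbon with no adjacent C=O → amine.
  CH(COBr): pendant –C(=O)X: carbonyl C bonded to C and halogen → acyl halide.
  CH(COCH3): pendant –COCH3: carbonyl C bonded to two carbons → ketone.
  CH(CH2OCH3): pendant –CH2OCH3: C–O–C linkage → ether.
  CH2COOCH2: –C(=O)–O–C with C on the carbonyl side → ester.
  CH2NO2: –NO2 on carbon → nitro group.

acyl halide, amine, ester, ether, ketone, nitro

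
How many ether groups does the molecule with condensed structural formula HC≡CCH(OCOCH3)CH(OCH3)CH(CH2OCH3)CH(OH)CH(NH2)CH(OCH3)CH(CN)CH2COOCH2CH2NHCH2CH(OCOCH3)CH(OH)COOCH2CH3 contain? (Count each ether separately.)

3

C≡C triple bond → alkyne.
pendant –OC(=O)CH3: an acyloxy group → ester.
pendant –OCH3: C–O–C with sp³ C, no adjacent C=O → ether.
pendant –CH2OCH3: C–O–C linkage → ether.
–OH on an sp³ carbon → alcohol (secondary).
–NH2 on an sp³ carbon with no adjacent C=O → amine.
pendant –OCH3: C–O–C with sp³ C, no adjacent C=O → ether.
pendant –C≡N: nitrile.
–C(=O)–O–C with C on the carbonyl side → ester.
C–N–C with sp³ carbons and no adjacent C=O → amine (secondary).
pendant –OC(=O)CH3: an acyloxy group → ester.
–OH on an sp³ carbon → alcohol (secondary).
–C(=O)OCH2CH3: carbonyl C bonded to C and to –OEt → ester.
Ether appears at: CH(OCH3), CH(CH2OCH3), CH(OCH3) → 3.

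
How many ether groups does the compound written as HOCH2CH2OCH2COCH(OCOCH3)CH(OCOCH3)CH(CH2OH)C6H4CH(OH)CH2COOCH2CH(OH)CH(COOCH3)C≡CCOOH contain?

1

HO– on an sp³ carbon → alcohol.
C–O–C with sp³ carbons on both sides and no adjacent C=O → ether.
–C(=O)– with carbon on both sides → ketone.
pendant –OC(=O)CH3: an acyloxy group → ester.
pendant –OC(=O)CH3: an acyloxy group → ester.
pendant –CH2OH on an sp³ backbone C → alcohol.
para-disubstituted benzene ring → arene.
–OH on an sp³ carbon → alcohol (secondary).
–C(=O)–O–C with C on the carbonyl side → ester.
–OH on an sp³ carbon → alcohol (secondary).
pendant –COOCH3: carbonyl C bonded to C and –OCH3 → ester.
C≡C triple bond → alkyne.
–COOH: carbonyl C bonded to –OH and C → carboxylic acid (the –OH is not a separate alcohol).
Ether appears at: CH2OCH2 → 1.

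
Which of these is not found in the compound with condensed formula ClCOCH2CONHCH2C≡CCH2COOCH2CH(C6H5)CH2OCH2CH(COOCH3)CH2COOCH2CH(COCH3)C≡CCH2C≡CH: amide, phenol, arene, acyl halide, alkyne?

phenol

alkyne: present (C≡C — C≡C triple bond → alkyne).
acyl halide: present (ClCO — –C(=O)Cl: carbonyl C bonded to C and to a halogen → acyl halide (not alkyl halide)).
amide: present (CH2CONHCH2 — –C(=O)–N– linkage → amide (the N is not an amine)).
arene: present (CH(C6H5) — pendant –C6H5: benzene ring → arene).
phenol: no segment matches this pattern.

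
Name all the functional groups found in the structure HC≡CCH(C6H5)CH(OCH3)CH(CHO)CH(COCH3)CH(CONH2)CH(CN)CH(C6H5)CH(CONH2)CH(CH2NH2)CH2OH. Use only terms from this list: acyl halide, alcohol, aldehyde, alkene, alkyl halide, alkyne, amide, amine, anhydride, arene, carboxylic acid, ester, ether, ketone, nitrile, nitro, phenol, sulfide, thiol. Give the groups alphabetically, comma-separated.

alcohol, aldehyde, alkyne, amide, amine, arene, ether, ketone, nitrile

Working along the chain:
  HC≡C: C≡C triple bond → alkyne.
  CH(C6H5): pendant –C6H5: benzene ring → arene.
  CH(OCH3): pendant –OCH3: C–O–C with sp³ C, no adjacent C=O → ether.
  CH(CHO): pendant –CHO: carbonyl C bonded to C and H → aldehyde.
  CH(COCH3): pendant –COCH3: carbonyl C bonded to two carbons → ketone.
  CH(CONH2): pendant –CONH2: carbonyl C bonded to C and N → amide.
  CH(CN): pendant –C≡N: nitrile.
  CH(C6H5): pendant –C6H5: benzene ring → arene.
  CH(CONH2): pendant –CONH2: carbonyl C bonded to C and N → amide.
  CH(CH2NH2): pendant –CH2NH2: N on sp³ C, no adjacent C=O → amine.
  CH2OH: –OH on an sp³ carbon → alcohol.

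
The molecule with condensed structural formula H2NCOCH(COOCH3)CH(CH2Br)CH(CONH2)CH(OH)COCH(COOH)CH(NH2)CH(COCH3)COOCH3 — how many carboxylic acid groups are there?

Reading the structure from left to right:
  H2NCO: –C(=O)NH2: carbonyl C bonded to C and to N → amide (the N is not a separate amine).
  CH(COOCH3): pendant –COOCH3: carbonyl C bonded to C and –OCH3 → ester.
  CH(CH2Br): pendant –CH2X: halogen on sp³ carbon → alkyl halide.
  CH(CONH2): pendant –CONH2: carbonyl C bonded to C and N → amide.
  CH(OH): –OH on an sp³ carbon → alcohol (secondary).
  CO: –C(=O)– with carbon on both sides → ketone.
  CH(COOH): pendant –COOH: carbonyl C bonded to C and –OH → carboxylic acid.
  CH(NH2): –NH2 on an sp³ carbon with no adjacent C=O → amine.
  CH(COCH3): pendant –COCH3: carbonyl C bonded to two carbons → ketone.
  COOCH3: –C(=O)OCH3: carbonyl C bonded to C and to –OCH3 → ester (not ketone + ether).
Carboxylic acid appears at: CH(COOH) → 1.

1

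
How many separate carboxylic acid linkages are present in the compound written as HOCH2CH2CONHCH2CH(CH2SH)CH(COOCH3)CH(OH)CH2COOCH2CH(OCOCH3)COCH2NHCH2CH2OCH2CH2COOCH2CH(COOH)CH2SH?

1

HO– on an sp³ carbon → alcohol.
–C(=O)–N– linkage → amide (the N is not an amine).
pendant –CH2SH → thiol.
pendant –COOCH3: carbonyl C bonded to C and –OCH3 → ester.
–OH on an sp³ carbon → alcohol (secondary).
–C(=O)–O–C with C on the carbonyl side → ester.
pendant –OC(=O)CH3: an acyloxy group → ester.
–C(=O)– with carbon on both sides → ketone.
C–N–C with sp³ carbons and no adjacent C=O → amine (secondary).
C–O–C with sp³ carbons on both sides and no adjacent C=O → ether.
–C(=O)–O–C with C on the carbonyl side → ester.
pendant –COOH: carbonyl C bonded to C and –OH → carboxylic acid.
–SH on an sp³ carbon → thiol.
Carboxylic acid appears at: CH(COOH) → 1.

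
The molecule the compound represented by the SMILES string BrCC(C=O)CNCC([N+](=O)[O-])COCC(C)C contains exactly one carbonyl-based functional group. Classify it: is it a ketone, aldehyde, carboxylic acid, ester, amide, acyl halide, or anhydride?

aldehyde

The carbonyl is in the CH(CHO) segment: pendant –CHO: carbonyl C bonded to C and H → aldehyde.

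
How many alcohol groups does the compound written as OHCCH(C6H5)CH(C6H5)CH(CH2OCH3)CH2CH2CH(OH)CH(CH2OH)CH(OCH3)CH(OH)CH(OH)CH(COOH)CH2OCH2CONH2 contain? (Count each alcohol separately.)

terminal –CHO: carbonyl C bonded to H and C → aldehyde.
pendant –C6H5: benzene ring → arene.
pendant –C6H5: benzene ring → arene.
pendant –CH2OCH3: C–O–C linkage → ether.
–OH on an sp³ carbon → alcohol (secondary).
pendant –CH2OH on an sp³ backbone C → alcohol.
pendant –OCH3: C–O–C with sp³ C, no adjacent C=O → ether.
–OH on an sp³ carbon → alcohol (secondary).
–OH on an sp³ carbon → alcohol (secondary).
pendant –COOH: carbonyl C bonded to C and –OH → carboxylic acid.
C–O–C with sp³ carbons on both sides and no adjacent C=O → ether.
–C(=O)NH2: carbonyl C bonded to C and to N → amide (the N is not a separate amine).
Alcohol appears at: CH(OH), CH(CH2OH), CH(OH), CH(OH) → 4.

4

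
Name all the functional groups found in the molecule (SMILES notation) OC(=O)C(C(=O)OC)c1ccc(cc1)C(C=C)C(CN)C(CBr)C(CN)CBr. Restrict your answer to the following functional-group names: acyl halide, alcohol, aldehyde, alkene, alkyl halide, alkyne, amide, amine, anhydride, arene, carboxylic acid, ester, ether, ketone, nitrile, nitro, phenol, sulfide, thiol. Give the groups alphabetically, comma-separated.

alkene, alkyl halide, amine, arene, carboxylic acid, ester

–COOH: carbonyl C bonded to –OH and C → carboxylic acid (the –OH is not a separate alcohol).
pendant –COOCH3: carbonyl C bonded to C and –OCH3 → ester.
para-disubstituted benzene ring → arene.
pendant –CH=CH2: C=C double bond → alkene.
pendant –CH2NH2: N on sp³ C, no adjacent C=O → amine.
pendant –CH2X: halogen on sp³ carbon → alkyl halide.
pendant –CH2NH2: N on sp³ C, no adjacent C=O → amine.
halogen on an sp³ carbon → alkyl halide.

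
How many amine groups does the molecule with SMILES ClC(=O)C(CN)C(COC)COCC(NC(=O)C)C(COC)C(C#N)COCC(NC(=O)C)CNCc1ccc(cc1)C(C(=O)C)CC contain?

Taking each segment in turn:
  ClCO: –C(=O)Cl: carbonyl C bonded to C and to a halogen → acyl halide (not alkyl halide).
  CH(CH2NH2): pendant –CH2NH2: N on sp³ C, no adjacent C=O → amine.
  CH(CH2OCH3): pendant –CH2OCH3: C–O–C linkage → ether.
  CH2OCH2: C–O–C with sp³ carbons on both sides and no adjacent C=O → ether.
  CH(NHCOCH3): pendant –NHC(=O)CH3: N bonded to a carbonyl → amide (not amine).
  CH(CH2OCH3): pendant –CH2OCH3: C–O–C linkage → ether.
  CH(CN): pendant –C≡N: nitrile.
  CH2OCH2: C–O–C with sp³ carbons on both sides and no adjacent C=O → ether.
  CH(NHCOCH3): pendant –NHC(=O)CH3: N bonded to a carbonyl → amide (not amine).
  CH2NHCH2: C–N–C with sp³ carbons and no adjacent C=O → amine (secondary).
  C6H4: para-disubstituted benzene ring → arene.
  CH(COCH3): pendant –COCH3: carbonyl C bonded to two carbons → ketone.
Amine appears at: CH(CH2NH2), CH2NHCH2 → 2.

2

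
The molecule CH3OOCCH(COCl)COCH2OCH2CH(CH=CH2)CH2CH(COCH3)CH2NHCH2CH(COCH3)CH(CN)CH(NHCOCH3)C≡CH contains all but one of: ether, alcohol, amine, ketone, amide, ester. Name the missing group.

ether: present (CH2OCH2 — C–O–C with sp³ carbons on both sides and no adjacent C=O → ether).
amine: present (CH2NHCH2 — C–N–C with sp³ carbons and no adjacent C=O → amine (secondary)).
ester: present (CH3OOC — CH3O–C(=O)–: carbonyl C bonded to C and to –OCH3 → ester (not ketone + ether)).
amide: present (CH(NHCOCH3) — pendant –NHC(=O)CH3: N bonded to a carbonyl → amide (not amine)).
ketone: present (CO — –C(=O)– with carbon on both sides → ketone).
alcohol: no segment matches this pattern.

alcohol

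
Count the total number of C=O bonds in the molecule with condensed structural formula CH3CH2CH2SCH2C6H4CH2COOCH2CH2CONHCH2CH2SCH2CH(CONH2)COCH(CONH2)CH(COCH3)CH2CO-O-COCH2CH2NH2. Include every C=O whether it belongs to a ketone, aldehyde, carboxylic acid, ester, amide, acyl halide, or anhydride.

CH2COOCH2: ester, 1 C=O (running total 1).
CH2CONHCH2: amide, 1 C=O (running total 2).
CH(CONH2): amide, 1 C=O (running total 3).
CO: ketone, 1 C=O (running total 4).
CH(CONH2): amide, 1 C=O (running total 5).
CH(COCH3): ketone, 1 C=O (running total 6).
CH2CO-O-COCH2: anhydride, 2 C=O (running total 8).

8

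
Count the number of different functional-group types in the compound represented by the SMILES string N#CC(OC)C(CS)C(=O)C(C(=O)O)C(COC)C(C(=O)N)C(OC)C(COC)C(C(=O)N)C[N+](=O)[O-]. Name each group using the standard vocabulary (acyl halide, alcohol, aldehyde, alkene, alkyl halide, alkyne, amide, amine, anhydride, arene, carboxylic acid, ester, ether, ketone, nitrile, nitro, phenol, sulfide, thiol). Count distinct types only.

N≡C–: carbon triple-bonded to nitrogen → nitrile.
pendant –OCH3: C–O–C with sp³ C, no adjacent C=O → ether.
pendant –CH2SH → thiol.
–C(=O)– with carbon on both sides → ketone.
pendant –COOH: carbonyl C bonded to C and –OH → carboxylic acid.
pendant –CH2OCH3: C–O–C linkage → ether.
pendant –CONH2: carbonyl C bonded to C and N → amide.
pendant –OCH3: C–O–C with sp³ C, no adjacent C=O → ether.
pendant –CH2OCH3: C–O–C linkage → ether.
pendant –CONH2: carbonyl C bonded to C and N → amide.
–NO2 on carbon → nitro group.
Distinct types present: amide, carboxylic acid, ether, ketone, nitrile, nitro, thiol.

7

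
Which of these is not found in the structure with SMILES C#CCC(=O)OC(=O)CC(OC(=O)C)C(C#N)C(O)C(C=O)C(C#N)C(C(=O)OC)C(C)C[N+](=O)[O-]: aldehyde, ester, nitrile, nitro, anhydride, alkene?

alkene

nitro: present (CH2NO2 — –NO2 on carbon → nitro group).
aldehyde: present (CH(CHO) — pendant –CHO: carbonyl C bonded to C and H → aldehyde).
nitrile: present (CH(CN) — pendant –C≡N: nitrile).
ester: present (CH(OCOCH3) — pendant –OC(=O)CH3: an acyloxy group → ester).
anhydride: present (CH2CO-O-COCH2 — two acyl groups sharing one oxygen, –C(=O)–O–C(=O)– → anhydride).
alkene: no segment matches this pattern.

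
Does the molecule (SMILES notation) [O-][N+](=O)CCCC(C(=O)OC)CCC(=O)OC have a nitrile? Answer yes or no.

no

Taking each segment in turn:
  O2NCH2: –NO2 on carbon → nitro group.
  CH(COOCH3): pendant –COOCH3: carbonyl C bonded to C and –OCH3 → ester.
  COOCH3: –C(=O)OCH3: carbonyl C bonded to C and to –OCH3 → ester (not ketone + ether).
The groups actually present are: ester, nitro.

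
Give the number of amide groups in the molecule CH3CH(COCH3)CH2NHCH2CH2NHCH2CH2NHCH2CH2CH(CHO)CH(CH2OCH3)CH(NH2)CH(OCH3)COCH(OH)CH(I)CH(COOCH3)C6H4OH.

pendant –COCH3: carbonyl C bonded to two carbons → ketone.
C–N–C with sp³ carbons and no adjacent C=O → amine (secondary).
C–N–C with sp³ carbons and no adjacent C=O → amine (secondary).
C–N–C with sp³ carbons and no adjacent C=O → amine (secondary).
pendant –CHO: carbonyl C bonded to C and H → aldehyde.
pendant –CH2OCH3: C–O–C linkage → ether.
–NH2 on an sp³ carbon with no adjacent C=O → amine.
pendant –OCH3: C–O–C with sp³ C, no adjacent C=O → ether.
–C(=O)– with carbon on both sides → ketone.
–OH on an sp³ carbon → alcohol (secondary).
halogen on an sp³ carbon → alkyl halide.
pendant –COOCH3: carbonyl C bonded to C and –OCH3 → ester.
–OH attached directly to an aromatic ring → phenol (not alcohol); the ring itself is an arene.
No segment is a amide: CH2NHCH2 is amine, not amide; CH2NHCH2 is amine, not amide; CH2NHCH2 is amine, not amide. → 0.

0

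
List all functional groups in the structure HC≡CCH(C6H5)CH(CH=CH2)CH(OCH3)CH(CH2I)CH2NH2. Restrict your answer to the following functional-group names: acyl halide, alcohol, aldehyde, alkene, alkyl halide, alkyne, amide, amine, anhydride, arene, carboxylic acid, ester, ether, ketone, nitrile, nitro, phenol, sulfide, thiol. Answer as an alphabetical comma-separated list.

Reading the structure from left to right:
  HC≡C: C≡C triple bond → alkyne.
  CH(C6H5): pendant –C6H5: benzene ring → arene.
  CH(CH=CH2): pendant –CH=CH2: C=C double bond → alkene.
  CH(OCH3): pendant –OCH3: C–O–C with sp³ C, no adjacent C=O → ether.
  CH(CH2I): pendant –CH2X: halogen on sp³ carbon → alkyl halide.
  CH2NH2: –NH2 on an sp³ carbon with no adjacent C=O → amine.

alkene, alkyl halide, alkyne, amine, arene, ether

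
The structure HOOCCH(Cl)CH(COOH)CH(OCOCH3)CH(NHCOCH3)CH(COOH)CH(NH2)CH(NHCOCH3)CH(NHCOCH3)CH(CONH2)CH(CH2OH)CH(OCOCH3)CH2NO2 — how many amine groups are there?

1

Working along the chain:
  HOOC: –COOH: carbonyl C bonded to –OH and C → carboxylic acid (the –OH is not a separate alcohol).
  CH(Cl): halogen on an sp³ carbon → alkyl halide.
  CH(COOH): pendant –COOH: carbonyl C bonded to C and –OH → carboxylic acid.
  CH(OCOCH3): pendant –OC(=O)CH3: an acyloxy group → ester.
  CH(NHCOCH3): pendant –NHC(=O)CH3: N bonded to a carbonyl → amide (not amine).
  CH(COOH): pendant –COOH: carbonyl C bonded to C and –OH → carboxylic acid.
  CH(NH2): –NH2 on an sp³ carbon with no adjacent C=O → amine.
  CH(NHCOCH3): pendant –NHC(=O)CH3: N bonded to a carbonyl → amide (not amine).
  CH(NHCOCH3): pendant –NHC(=O)CH3: N bonded to a carbonyl → amide (not amine).
  CH(CONH2): pendant –CONH2: carbonyl C bonded to C and N → amide.
  CH(CH2OH): pendant –CH2OH on an sp³ backbone C → alcohol.
  CH(OCOCH3): pendant –OC(=O)CH3: an acyloxy group → ester.
  CH2NO2: –NO2 on carbon → nitro group.
Amine appears at: CH(NH2) → 1.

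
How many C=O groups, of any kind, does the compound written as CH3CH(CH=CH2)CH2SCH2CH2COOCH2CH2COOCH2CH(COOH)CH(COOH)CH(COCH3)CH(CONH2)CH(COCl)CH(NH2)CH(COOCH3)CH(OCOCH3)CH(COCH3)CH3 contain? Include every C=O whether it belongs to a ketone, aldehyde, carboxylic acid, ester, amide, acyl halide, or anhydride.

10

CH2COOCH2: ester, 1 C=O (running total 1).
CH2COOCH2: ester, 1 C=O (running total 2).
CH(COOH): carboxylic acid, 1 C=O (running total 3).
CH(COOH): carboxylic acid, 1 C=O (running total 4).
CH(COCH3): ketone, 1 C=O (running total 5).
CH(CONH2): amide, 1 C=O (running total 6).
CH(COCl): acyl halide, 1 C=O (running total 7).
CH(COOCH3): ester, 1 C=O (running total 8).
CH(OCOCH3): ester, 1 C=O (running total 9).
CH(COCH3): ketone, 1 C=O (running total 10).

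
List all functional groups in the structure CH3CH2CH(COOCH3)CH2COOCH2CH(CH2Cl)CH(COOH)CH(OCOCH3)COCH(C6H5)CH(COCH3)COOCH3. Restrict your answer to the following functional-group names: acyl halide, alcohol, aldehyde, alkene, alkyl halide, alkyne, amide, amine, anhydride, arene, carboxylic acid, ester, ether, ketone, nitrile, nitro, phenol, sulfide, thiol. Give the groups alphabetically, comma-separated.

alkyl halide, arene, carboxylic acid, ester, ketone

pendant –COOCH3: carbonyl C bonded to C and –OCH3 → ester.
–C(=O)–O–C with C on the carbonyl side → ester.
pendant –CH2X: halogen on sp³ carbon → alkyl halide.
pendant –COOH: carbonyl C bonded to C and –OH → carboxylic acid.
pendant –OC(=O)CH3: an acyloxy group → ester.
–C(=O)– with carbon on both sides → ketone.
pendant –C6H5: benzene ring → arene.
pendant –COCH3: carbonyl C bonded to two carbons → ketone.
–C(=O)OCH3: carbonyl C bonded to C and to –OCH3 → ester (not ketone + ether).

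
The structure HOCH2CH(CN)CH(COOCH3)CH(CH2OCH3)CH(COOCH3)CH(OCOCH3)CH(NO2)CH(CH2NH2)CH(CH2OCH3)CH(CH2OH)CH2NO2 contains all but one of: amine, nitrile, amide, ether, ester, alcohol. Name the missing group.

amide

alcohol: present (HOCH2 — HO– on an sp³ carbon → alcohol).
ether: present (CH(CH2OCH3) — pendant –CH2OCH3: C–O–C linkage → ether).
amine: present (CH(CH2NH2) — pendant –CH2NH2: N on sp³ C, no adjacent C=O → amine).
nitrile: present (CH(CN) — pendant –C≡N: nitrile).
ester: present (CH(COOCH3) — pendant –COOCH3: carbonyl C bonded to C and –OCH3 → ester).
amide: no segment matches this pattern.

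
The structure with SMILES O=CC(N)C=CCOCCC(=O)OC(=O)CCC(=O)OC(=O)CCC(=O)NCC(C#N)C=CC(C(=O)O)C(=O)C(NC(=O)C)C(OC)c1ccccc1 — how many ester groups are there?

terminal –CHO: carbonyl C bonded to H and C → aldehyde.
–NH2 on an sp³ carbon with no adjacent C=O → amine.
C=C double bond → alkene.
C–O–C with sp³ carbons on both sides and no adjacent C=O → ether.
two acyl groups sharing one oxygen, –C(=O)–O–C(=O)– → anhydride.
two acyl groups sharing one oxygen, –C(=O)–O–C(=O)– → anhydride.
–C(=O)–N– linkage → amide (the N is not an amine).
pendant –C≡N: nitrile.
C=C double bond → alkene.
pendant –COOH: carbonyl C bonded to C and –OH → carboxylic acid.
–C(=O)– with carbon on both sides → ketone.
pendant –NHC(=O)CH3: N bonded to a carbonyl → amide (not amine).
pendant –OCH3: C–O–C with sp³ C, no adjacent C=O → ether.
–C6H5 phenyl ring → arene.
No segment is a ester: CH2OCH2 is ether, not ester; CH2CO-O-COCH2 is anhydride, not ester; CH2CO-O-COCH2 is anhydride, not ester. → 0.

0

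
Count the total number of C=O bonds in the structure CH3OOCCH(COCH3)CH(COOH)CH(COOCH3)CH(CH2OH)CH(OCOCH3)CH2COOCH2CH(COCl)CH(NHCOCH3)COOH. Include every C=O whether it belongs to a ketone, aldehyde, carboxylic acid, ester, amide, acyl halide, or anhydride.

9

CH3OOC: ester, 1 C=O (running total 1).
CH(COCH3): ketone, 1 C=O (running total 2).
CH(COOH): carboxylic acid, 1 C=O (running total 3).
CH(COOCH3): ester, 1 C=O (running total 4).
CH(OCOCH3): ester, 1 C=O (running total 5).
CH2COOCH2: ester, 1 C=O (running total 6).
CH(COCl): acyl halide, 1 C=O (running total 7).
CH(NHCOCH3): amide, 1 C=O (running total 8).
COOH: carboxylic acid, 1 C=O (running total 9).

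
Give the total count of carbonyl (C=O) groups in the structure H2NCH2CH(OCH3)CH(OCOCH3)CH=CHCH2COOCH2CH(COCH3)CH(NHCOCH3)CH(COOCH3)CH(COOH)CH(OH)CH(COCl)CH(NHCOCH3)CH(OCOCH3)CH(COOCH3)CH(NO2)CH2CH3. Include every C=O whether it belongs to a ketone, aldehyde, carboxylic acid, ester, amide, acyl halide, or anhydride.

10

CH(OCOCH3): ester, 1 C=O (running total 1).
CH2COOCH2: ester, 1 C=O (running total 2).
CH(COCH3): ketone, 1 C=O (running total 3).
CH(NHCOCH3): amide, 1 C=O (running total 4).
CH(COOCH3): ester, 1 C=O (running total 5).
CH(COOH): carboxylic acid, 1 C=O (running total 6).
CH(COCl): acyl halide, 1 C=O (running total 7).
CH(NHCOCH3): amide, 1 C=O (running total 8).
CH(OCOCH3): ester, 1 C=O (running total 9).
CH(COOCH3): ester, 1 C=O (running total 10).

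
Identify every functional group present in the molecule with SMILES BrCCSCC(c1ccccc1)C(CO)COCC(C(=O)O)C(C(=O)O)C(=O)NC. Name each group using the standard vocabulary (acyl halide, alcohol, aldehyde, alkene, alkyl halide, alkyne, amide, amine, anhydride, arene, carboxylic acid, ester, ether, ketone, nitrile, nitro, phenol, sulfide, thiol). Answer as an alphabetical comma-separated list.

Taking each segment in turn:
  BrCH2: halogen on an sp³ carbon → alkyl halide.
  CH2SCH2: C–S–C linkage → sulfide (thioether).
  CH(C6H5): pendant –C6H5: benzene ring → arene.
  CH(CH2OH): pendant –CH2OH on an sp³ backbone C → alcohol.
  CH2OCH2: C–O–C with sp³ carbons on both sides and no adjacent C=O → ether.
  CH(COOH): pendant –COOH: carbonyl C bonded to C and –OH → carboxylic acid.
  CH(COOH): pendant –COOH: carbonyl C bonded to C and –OH → carboxylic acid.
  CONHCH3: –C(=O)NHCH3: carbonyl C bonded to C and to N → amide (the N is not an amine).

alcohol, alkyl halide, amide, arene, carboxylic acid, ether, sulfide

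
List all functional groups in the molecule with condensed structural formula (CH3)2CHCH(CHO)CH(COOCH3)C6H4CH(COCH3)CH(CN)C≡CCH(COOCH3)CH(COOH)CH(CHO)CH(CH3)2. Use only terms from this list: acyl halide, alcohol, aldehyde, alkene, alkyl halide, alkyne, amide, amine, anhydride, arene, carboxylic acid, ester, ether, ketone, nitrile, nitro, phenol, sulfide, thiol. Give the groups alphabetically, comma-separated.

pendant –CHO: carbonyl C bonded to C and H → aldehyde.
pendant –COOCH3: carbonyl C bonded to C and –OCH3 → ester.
para-disubstituted benzene ring → arene.
pendant –COCH3: carbonyl C bonded to two carbons → ketone.
pendant –C≡N: nitrile.
C≡C triple bond → alkyne.
pendant –COOCH3: carbonyl C bonded to C and –OCH3 → ester.
pendant –COOH: carbonyl C bonded to C and –OH → carboxylic acid.
pendant –CHO: carbonyl C bonded to C and H → aldehyde.

aldehyde, alkyne, arene, carboxylic acid, ester, ketone, nitrile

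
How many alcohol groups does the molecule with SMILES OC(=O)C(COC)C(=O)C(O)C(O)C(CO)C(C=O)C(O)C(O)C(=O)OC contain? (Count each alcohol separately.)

Reading the structure from left to right:
  HOOC: –COOH: carbonyl C bonded to –OH and C → carboxylic acid (the –OH is not a separate alcohol).
  CH(CH2OCH3): pendant –CH2OCH3: C–O–C linkage → ether.
  CO: –C(=O)– with carbon on both sides → ketone.
  CH(OH): –OH on an sp³ carbon → alcohol (secondary).
  CH(OH): –OH on an sp³ carbon → alcohol (secondary).
  CH(CH2OH): pendant –CH2OH on an sp³ backbone C → alcohol.
  CH(CHO): pendant –CHO: carbonyl C bonded to C and H → aldehyde.
  CH(OH): –OH on an sp³ carbon → alcohol (secondary).
  CH(OH): –OH on an sp³ carbon → alcohol (secondary).
  COOCH3: –C(=O)OCH3: carbonyl C bonded to C and to –OCH3 → ester (not ketone + ether).
Alcohol appears at: CH(OH), CH(OH), CH(CH2OH), CH(OH), CH(OH) → 5.

5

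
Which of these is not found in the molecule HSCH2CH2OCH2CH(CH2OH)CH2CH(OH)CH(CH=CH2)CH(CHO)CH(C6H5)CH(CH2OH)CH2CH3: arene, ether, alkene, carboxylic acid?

carboxylic acid

arene: present (CH(C6H5) — pendant –C6H5: benzene ring → arene).
ether: present (CH2OCH2 — C–O–C with sp³ carbons on both sides and no adjacent C=O → ether).
alkene: present (CH(CH=CH2) — pendant –CH=CH2: C=C double bond → alkene).
carboxylic acid: no segment matches this pattern.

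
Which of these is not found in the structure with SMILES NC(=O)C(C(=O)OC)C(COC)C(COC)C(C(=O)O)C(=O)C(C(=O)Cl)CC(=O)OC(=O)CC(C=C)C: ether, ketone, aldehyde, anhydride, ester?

aldehyde

ester: present (CH(COOCH3) — pendant –COOCH3: carbonyl C bonded to C and –OCH3 → ester).
ether: present (CH(CH2OCH3) — pendant –CH2OCH3: C–O–C linkage → ether).
anhydride: present (CH2CO-O-COCH2 — two acyl groups sharing one oxygen, –C(=O)–O–C(=O)– → anhydride).
ketone: present (CO — –C(=O)– with carbon on both sides → ketone).
aldehyde: absent. In CO, the carbonyl carbon is bonded to two carbons, so it is a ketone, not an aldehyde. In CH(COOH), the carbonyl carbon bears –OH, not –H, so it is a carboxylic acid.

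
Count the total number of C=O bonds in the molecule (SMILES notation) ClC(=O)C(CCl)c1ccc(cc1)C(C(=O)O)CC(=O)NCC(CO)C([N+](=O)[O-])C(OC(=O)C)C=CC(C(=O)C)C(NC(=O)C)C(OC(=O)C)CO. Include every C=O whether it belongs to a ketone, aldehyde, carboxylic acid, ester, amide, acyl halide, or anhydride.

7

ClCO: acyl halide, 1 C=O (running total 1).
CH(COOH): carboxylic acid, 1 C=O (running total 2).
CH2CONHCH2: amide, 1 C=O (running total 3).
CH(OCOCH3): ester, 1 C=O (running total 4).
CH(COCH3): ketone, 1 C=O (running total 5).
CH(NHCOCH3): amide, 1 C=O (running total 6).
CH(OCOCH3): ester, 1 C=O (running total 7).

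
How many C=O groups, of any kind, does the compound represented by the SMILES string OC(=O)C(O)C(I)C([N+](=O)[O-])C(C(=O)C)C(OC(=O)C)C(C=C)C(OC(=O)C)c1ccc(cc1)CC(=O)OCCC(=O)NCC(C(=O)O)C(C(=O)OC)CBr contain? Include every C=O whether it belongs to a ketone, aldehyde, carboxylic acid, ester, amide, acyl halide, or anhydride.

8

HOOC: carboxylic acid, 1 C=O (running total 1).
CH(COCH3): ketone, 1 C=O (running total 2).
CH(OCOCH3): ester, 1 C=O (running total 3).
CH(OCOCH3): ester, 1 C=O (running total 4).
CH2COOCH2: ester, 1 C=O (running total 5).
CH2CONHCH2: amide, 1 C=O (running total 6).
CH(COOH): carboxylic acid, 1 C=O (running total 7).
CH(COOCH3): ester, 1 C=O (running total 8).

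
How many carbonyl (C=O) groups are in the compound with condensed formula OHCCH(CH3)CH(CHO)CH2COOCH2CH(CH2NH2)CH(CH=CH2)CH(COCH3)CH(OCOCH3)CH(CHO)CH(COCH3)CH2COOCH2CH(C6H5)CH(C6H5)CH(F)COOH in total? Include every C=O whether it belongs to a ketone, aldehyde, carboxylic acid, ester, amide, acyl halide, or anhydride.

OHC: aldehyde, 1 C=O (running total 1).
CH(CHO): aldehyde, 1 C=O (running total 2).
CH2COOCH2: ester, 1 C=O (running total 3).
CH(COCH3): ketone, 1 C=O (running total 4).
CH(OCOCH3): ester, 1 C=O (running total 5).
CH(CHO): aldehyde, 1 C=O (running total 6).
CH(COCH3): ketone, 1 C=O (running total 7).
CH2COOCH2: ester, 1 C=O (running total 8).
COOH: carboxylic acid, 1 C=O (running total 9).

9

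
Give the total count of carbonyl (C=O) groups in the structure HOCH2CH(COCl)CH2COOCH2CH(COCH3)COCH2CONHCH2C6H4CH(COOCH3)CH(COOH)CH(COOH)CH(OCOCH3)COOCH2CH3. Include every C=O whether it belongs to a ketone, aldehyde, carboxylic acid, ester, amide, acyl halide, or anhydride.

10

CH(COCl): acyl halide, 1 C=O (running total 1).
CH2COOCH2: ester, 1 C=O (running total 2).
CH(COCH3): ketone, 1 C=O (running total 3).
CO: ketone, 1 C=O (running total 4).
CH2CONHCH2: amide, 1 C=O (running total 5).
CH(COOCH3): ester, 1 C=O (running total 6).
CH(COOH): carboxylic acid, 1 C=O (running total 7).
CH(COOH): carboxylic acid, 1 C=O (running total 8).
CH(OCOCH3): ester, 1 C=O (running total 9).
COOCH2CH3: ester, 1 C=O (running total 10).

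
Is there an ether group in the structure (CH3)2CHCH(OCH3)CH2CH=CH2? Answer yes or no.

yes

Working along the chain:
  CH(OCH3): pendant –OCH3: C–O–C with sp³ C, no adjacent C=O → ether.
  CH=CH2: C=C double bond → alkene.
The CH(OCH3) segment supplies the ether: pendant –OCH3: C–O–C with sp³ C, no adjacent C=O → ether.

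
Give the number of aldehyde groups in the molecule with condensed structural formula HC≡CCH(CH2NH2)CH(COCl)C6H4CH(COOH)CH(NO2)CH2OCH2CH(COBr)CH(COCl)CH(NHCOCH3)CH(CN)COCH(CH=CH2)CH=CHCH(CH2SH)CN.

Working along the chain:
  HC≡C: C≡C triple bond → alkyne.
  CH(CH2NH2): pendant –CH2NH2: N on sp³ C, no adjacent C=O → amine.
  CH(COCl): pendant –C(=O)X: carbonyl C bonded to C and halogen → acyl halide.
  C6H4: para-disubstituted benzene ring → arene.
  CH(COOH): pendant –COOH: carbonyl C bonded to C and –OH → carboxylic acid.
  CH(NO2): –NO2 on an sp³ carbon → nitro (the N=O is not a carbonyl).
  CH2OCH2: C–O–C with sp³ carbons on both sides and no adjacent C=O → ether.
  CH(COBr): pendant –C(=O)X: carbonyl C bonded to C and halogen → acyl halide.
  CH(COCl): pendant –C(=O)X: carbonyl C bonded to C and halogen → acyl halide.
  CH(NHCOCH3): pendant –NHC(=O)CH3: N bonded to a carbonyl → amide (not amine).
  CH(CN): pendant –C≡N: nitrile.
  CO: –C(=O)– with carbon on both sides → ketone.
  CH(CH=CH2): pendant –CH=CH2: C=C double bond → alkene.
  CH=CH: C=C double bond → alkene.
  CH(CH2SH): pendant –CH2SH → thiol.
  CN: –C≡N: carbon triple-bonded to nitrogen → nitrile.
No segment is a aldehyde: CH(COCl) is acyl halide, not aldehyde; CH(COOH) is carboxylic acid, not aldehyde; CH(COBr) is acyl halide, not aldehyde. → 0.

0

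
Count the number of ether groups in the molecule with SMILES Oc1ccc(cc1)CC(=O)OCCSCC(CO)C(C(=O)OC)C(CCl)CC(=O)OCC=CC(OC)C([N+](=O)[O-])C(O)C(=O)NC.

–OH attached directly to an aromatic ring → phenol (not alcohol); the ring itself is an arene.
–C(=O)–O–C with C on the carbonyl side → ester.
C–S–C linkage → sulfide (thioether).
pendant –CH2OH on an sp³ backbone C → alcohol.
pendant –COOCH3: carbonyl C bonded to C and –OCH3 → ester.
pendant –CH2X: halogen on sp³ carbon → alkyl halide.
–C(=O)–O–C with C on the carbonyl side → ester.
C=C double bond → alkene.
pendant –OCH3: C–O–C with sp³ C, no adjacent C=O → ether.
–NO2 on an sp³ carbon → nitro (the N=O is not a carbonyl).
–OH on an sp³ carbon → alcohol (secondary).
–C(=O)NHCH3: carbonyl C bonded to C and to N → amide (the N is not an amine).
Ether appears at: CH(OCH3) → 1.

1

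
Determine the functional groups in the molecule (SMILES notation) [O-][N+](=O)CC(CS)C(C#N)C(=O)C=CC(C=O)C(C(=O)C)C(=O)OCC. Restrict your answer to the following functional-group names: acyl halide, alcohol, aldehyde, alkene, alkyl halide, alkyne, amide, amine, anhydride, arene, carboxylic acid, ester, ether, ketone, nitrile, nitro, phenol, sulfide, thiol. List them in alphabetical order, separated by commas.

Taking each segment in turn:
  O2NCH2: –NO2 on carbon → nitro group.
  CH(CH2SH): pendant –CH2SH → thiol.
  CH(CN): pendant –C≡N: nitrile.
  CO: –C(=O)– with carbon on both sides → ketone.
  CH=CH: C=C double bond → alkene.
  CH(CHO): pendant –CHO: carbonyl C bonded to C and H → aldehyde.
  CH(COCH3): pendant –COCH3: carbonyl C bonded to two carbons → ketone.
  COOCH2CH3: –C(=O)OCH2CH3: carbonyl C bonded to C and to –OEt → ester.

aldehyde, alkene, ester, ketone, nitrile, nitro, thiol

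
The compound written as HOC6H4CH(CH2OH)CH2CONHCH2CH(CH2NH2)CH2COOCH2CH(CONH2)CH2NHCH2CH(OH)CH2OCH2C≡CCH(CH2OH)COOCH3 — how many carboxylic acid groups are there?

–OH attached directly to an aromatic ring → phenol (not alcohol); the ring itself is an arene.
pendant –CH2OH on an sp³ backbone C → alcohol.
–C(=O)–N– linkage → amide (the N is not an amine).
pendant –CH2NH2: N on sp³ C, no adjacent C=O → amine.
–C(=O)–O–C with C on the carbonyl side → ester.
pendant –CONH2: carbonyl C bonded to C and N → amide.
C–N–C with sp³ carbons and no adjacent C=O → amine (secondary).
–OH on an sp³ carbon → alcohol (secondary).
C–O–C with sp³ carbons on both sides and no adjacent C=O → ether.
C≡C triple bond → alkyne.
pendant –CH2OH on an sp³ backbone C → alcohol.
–C(=O)OCH3: carbonyl C bonded to C and to –OCH3 → ester (not ketone + ether).
No segment is a carboxylic acid: CH(CH2OH) is alcohol, not carboxylic acid; CH2CONHCH2 is amide, not carboxylic acid; CH2COOCH2 is ester, not carboxylic acid. → 0.

0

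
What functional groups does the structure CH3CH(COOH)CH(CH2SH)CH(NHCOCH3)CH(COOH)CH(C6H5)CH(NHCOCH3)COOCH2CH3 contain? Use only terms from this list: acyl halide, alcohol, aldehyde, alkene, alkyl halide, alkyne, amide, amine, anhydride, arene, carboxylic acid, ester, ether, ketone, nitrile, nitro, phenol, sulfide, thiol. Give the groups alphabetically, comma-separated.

amide, arene, carboxylic acid, ester, thiol

pendant –COOH: carbonyl C bonded to C and –OH → carboxylic acid.
pendant –CH2SH → thiol.
pendant –NHC(=O)CH3: N bonded to a carbonyl → amide (not amine).
pendant –COOH: carbonyl C bonded to C and –OH → carboxylic acid.
pendant –C6H5: benzene ring → arene.
pendant –NHC(=O)CH3: N bonded to a carbonyl → amide (not amine).
–C(=O)OCH2CH3: carbonyl C bonded to C and to –OEt → ester.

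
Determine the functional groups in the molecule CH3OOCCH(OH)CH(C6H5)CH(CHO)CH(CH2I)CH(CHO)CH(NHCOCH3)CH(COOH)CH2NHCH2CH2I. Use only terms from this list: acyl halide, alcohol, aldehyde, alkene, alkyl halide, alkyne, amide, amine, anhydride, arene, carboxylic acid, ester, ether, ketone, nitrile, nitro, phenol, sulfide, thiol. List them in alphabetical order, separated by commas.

Working along the chain:
  CH3OOC: CH3O–C(=O)–: carbonyl C bonded to C and to –OCH3 → ester (not ketone + ether).
  CH(OH): –OH on an sp³ carbon → alcohol (secondary).
  CH(C6H5): pendant –C6H5: benzene ring → arene.
  CH(CHO): pendant –CHO: carbonyl C bonded to C and H → aldehyde.
  CH(CH2I): pendant –CH2X: halogen on sp³ carbon → alkyl halide.
  CH(CHO): pendant –CHO: carbonyl C bonded to C and H → aldehyde.
  CH(NHCOCH3): pendant –NHC(=O)CH3: N bonded to a carbonyl → amide (not amine).
  CH(COOH): pendant –COOH: carbonyl C bonded to C and –OH → carboxylic acid.
  CH2NHCH2: C–N–C with sp³ carbons and no adjacent C=O → amine (secondary).
  CH2I: halogen on an sp³ carbon → alkyl halide.

alcohol, aldehyde, alkyl halide, amide, amine, arene, carboxylic acid, ester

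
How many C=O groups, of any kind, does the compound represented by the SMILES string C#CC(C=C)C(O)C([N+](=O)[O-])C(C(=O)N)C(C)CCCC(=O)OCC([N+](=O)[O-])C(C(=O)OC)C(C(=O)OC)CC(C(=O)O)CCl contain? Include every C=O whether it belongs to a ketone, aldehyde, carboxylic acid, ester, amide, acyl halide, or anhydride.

5

CH(CONH2): amide, 1 C=O (running total 1).
CH2COOCH2: ester, 1 C=O (running total 2).
CH(COOCH3): ester, 1 C=O (running total 3).
CH(COOCH3): ester, 1 C=O (running total 4).
CH(COOH): carboxylic acid, 1 C=O (running total 5).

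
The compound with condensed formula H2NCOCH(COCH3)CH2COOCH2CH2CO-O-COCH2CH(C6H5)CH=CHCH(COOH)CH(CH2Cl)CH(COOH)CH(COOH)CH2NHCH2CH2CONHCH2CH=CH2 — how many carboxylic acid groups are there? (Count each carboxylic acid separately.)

Taking each segment in turn:
  H2NCO: –C(=O)NH2: carbonyl C bonded to C and to N → amide (the N is not a separate amine).
  CH(COCH3): pendant –COCH3: carbonyl C bonded to two carbons → ketone.
  CH2COOCH2: –C(=O)–O–C with C on the carbonyl side → ester.
  CH2CO-O-COCH2: two acyl groups sharing one oxygen, –C(=O)–O–C(=O)– → anhydride.
  CH(C6H5): pendant –C6H5: benzene ring → arene.
  CH=CH: C=C double bond → alkene.
  CH(COOH): pendant –COOH: carbonyl C bonded to C and –OH → carboxylic acid.
  CH(CH2Cl): pendant –CH2X: halogen on sp³ carbon → alkyl halide.
  CH(COOH): pendant –COOH: carbonyl C bonded to C and –OH → carboxylic acid.
  CH(COOH): pendant –COOH: carbonyl C bonded to C and –OH → carboxylic acid.
  CH2NHCH2: C–N–C with sp³ carbons and no adjacent C=O → amine (secondary).
  CH2CONHCH2: –C(=O)–N– linkage → amide (the N is not an amine).
  CH=CH2: C=C double bond → alkene.
Carboxylic acid appears at: CH(COOH), CH(COOH), CH(COOH) → 3.

3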